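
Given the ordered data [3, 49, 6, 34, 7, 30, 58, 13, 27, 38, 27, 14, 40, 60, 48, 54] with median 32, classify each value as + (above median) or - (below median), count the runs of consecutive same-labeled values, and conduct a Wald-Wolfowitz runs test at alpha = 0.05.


Step 1: Compute median = 32; label A = above, B = below.
Labels in order: BABABBABBABBAAAA  (n_A = 8, n_B = 8)
Step 2: Count runs R = 10.
Step 3: Under H0 (random ordering), E[R] = 2*n_A*n_B/(n_A+n_B) + 1 = 2*8*8/16 + 1 = 9.0000.
        Var[R] = 2*n_A*n_B*(2*n_A*n_B - n_A - n_B) / ((n_A+n_B)^2 * (n_A+n_B-1)) = 14336/3840 = 3.7333.
        SD[R] = 1.9322.
Step 4: Continuity-corrected z = (R - 0.5 - E[R]) / SD[R] = (10 - 0.5 - 9.0000) / 1.9322 = 0.2588.
Step 5: Two-sided p-value via normal approximation = 2*(1 - Phi(|z|)) = 0.795809.
Step 6: alpha = 0.05. fail to reject H0.

R = 10, z = 0.2588, p = 0.795809, fail to reject H0.


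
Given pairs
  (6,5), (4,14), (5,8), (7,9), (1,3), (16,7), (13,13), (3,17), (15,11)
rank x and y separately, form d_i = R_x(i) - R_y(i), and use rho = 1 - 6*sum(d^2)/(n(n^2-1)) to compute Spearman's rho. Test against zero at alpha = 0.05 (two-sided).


Step 1: Rank x and y separately (midranks; no ties here).
rank(x): 6->5, 4->3, 5->4, 7->6, 1->1, 16->9, 13->7, 3->2, 15->8
rank(y): 5->2, 14->8, 8->4, 9->5, 3->1, 7->3, 13->7, 17->9, 11->6
Step 2: d_i = R_x(i) - R_y(i); compute d_i^2.
  (5-2)^2=9, (3-8)^2=25, (4-4)^2=0, (6-5)^2=1, (1-1)^2=0, (9-3)^2=36, (7-7)^2=0, (2-9)^2=49, (8-6)^2=4
sum(d^2) = 124.
Step 3: rho = 1 - 6*124 / (9*(9^2 - 1)) = 1 - 744/720 = -0.033333.
Step 4: Under H0, t = rho * sqrt((n-2)/(1-rho^2)) = -0.0882 ~ t(7).
Step 5: Two-sided p-value from the t-distribution with 7 df = 0.932157.
Step 6: alpha = 0.05. fail to reject H0.

rho = -0.0333, p = 0.932157, fail to reject H0 at alpha = 0.05.


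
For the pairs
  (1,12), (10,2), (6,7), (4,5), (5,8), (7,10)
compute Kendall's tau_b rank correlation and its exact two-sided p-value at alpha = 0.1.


Step 1: Enumerate the 15 unordered pairs (i,j) with i<j and classify each by sign(x_j-x_i) * sign(y_j-y_i).
  (1,2):dx=+9,dy=-10->D; (1,3):dx=+5,dy=-5->D; (1,4):dx=+3,dy=-7->D; (1,5):dx=+4,dy=-4->D
  (1,6):dx=+6,dy=-2->D; (2,3):dx=-4,dy=+5->D; (2,4):dx=-6,dy=+3->D; (2,5):dx=-5,dy=+6->D
  (2,6):dx=-3,dy=+8->D; (3,4):dx=-2,dy=-2->C; (3,5):dx=-1,dy=+1->D; (3,6):dx=+1,dy=+3->C
  (4,5):dx=+1,dy=+3->C; (4,6):dx=+3,dy=+5->C; (5,6):dx=+2,dy=+2->C
Step 2: C = 5, D = 10, total pairs = 15.
Step 3: tau = (C - D)/(n(n-1)/2) = (5 - 10)/15 = -0.333333.
Step 4: Exact two-sided p-value (enumerate n! = 720 permutations of y under H0): p = 0.469444.
Step 5: alpha = 0.1. fail to reject H0.

tau_b = -0.3333 (C=5, D=10), p = 0.469444, fail to reject H0.


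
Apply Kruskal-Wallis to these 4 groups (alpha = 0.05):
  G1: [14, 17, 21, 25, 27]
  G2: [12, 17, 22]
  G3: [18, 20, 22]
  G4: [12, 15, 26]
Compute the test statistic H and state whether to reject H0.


Step 1: Combine all N = 14 observations and assign midranks.
sorted (value, group, rank): (12,G2,1.5), (12,G4,1.5), (14,G1,3), (15,G4,4), (17,G1,5.5), (17,G2,5.5), (18,G3,7), (20,G3,8), (21,G1,9), (22,G2,10.5), (22,G3,10.5), (25,G1,12), (26,G4,13), (27,G1,14)
Step 2: Sum ranks within each group.
R_1 = 43.5 (n_1 = 5)
R_2 = 17.5 (n_2 = 3)
R_3 = 25.5 (n_3 = 3)
R_4 = 18.5 (n_4 = 3)
Step 3: H = 12/(N(N+1)) * sum(R_i^2/n_i) - 3(N+1)
     = 12/(14*15) * (43.5^2/5 + 17.5^2/3 + 25.5^2/3 + 18.5^2/3) - 3*15
     = 0.057143 * 811.367 - 45
     = 1.363810.
Step 4: Ties present; correction factor C = 1 - 18/(14^3 - 14) = 0.993407. Corrected H = 1.363810 / 0.993407 = 1.372861.
Step 5: Under H0, H ~ chi^2(3); p-value = 0.711908.
Step 6: alpha = 0.05. fail to reject H0.

H = 1.3729, df = 3, p = 0.711908, fail to reject H0.


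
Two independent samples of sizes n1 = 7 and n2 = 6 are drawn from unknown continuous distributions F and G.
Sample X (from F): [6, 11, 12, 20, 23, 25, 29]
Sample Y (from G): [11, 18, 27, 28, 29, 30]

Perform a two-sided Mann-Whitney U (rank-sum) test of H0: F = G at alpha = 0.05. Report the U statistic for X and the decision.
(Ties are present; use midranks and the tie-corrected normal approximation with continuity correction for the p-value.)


Step 1: Combine and sort all 13 observations; assign midranks.
sorted (value, group): (6,X), (11,X), (11,Y), (12,X), (18,Y), (20,X), (23,X), (25,X), (27,Y), (28,Y), (29,X), (29,Y), (30,Y)
ranks: 6->1, 11->2.5, 11->2.5, 12->4, 18->5, 20->6, 23->7, 25->8, 27->9, 28->10, 29->11.5, 29->11.5, 30->13
Step 2: Rank sum for X: R1 = 1 + 2.5 + 4 + 6 + 7 + 8 + 11.5 = 40.
Step 3: U_X = R1 - n1(n1+1)/2 = 40 - 7*8/2 = 40 - 28 = 12.
       U_Y = n1*n2 - U_X = 42 - 12 = 30.
Step 4: Ties are present, so use the tie-corrected normal approximation (with continuity correction) for the p-value.
Step 5: p-value = 0.223363; compare to alpha = 0.05. fail to reject H0.

U_X = 12, p = 0.223363, fail to reject H0 at alpha = 0.05.


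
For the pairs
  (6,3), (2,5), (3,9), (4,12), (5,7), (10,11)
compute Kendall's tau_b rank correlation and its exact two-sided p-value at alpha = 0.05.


Step 1: Enumerate the 15 unordered pairs (i,j) with i<j and classify each by sign(x_j-x_i) * sign(y_j-y_i).
  (1,2):dx=-4,dy=+2->D; (1,3):dx=-3,dy=+6->D; (1,4):dx=-2,dy=+9->D; (1,5):dx=-1,dy=+4->D
  (1,6):dx=+4,dy=+8->C; (2,3):dx=+1,dy=+4->C; (2,4):dx=+2,dy=+7->C; (2,5):dx=+3,dy=+2->C
  (2,6):dx=+8,dy=+6->C; (3,4):dx=+1,dy=+3->C; (3,5):dx=+2,dy=-2->D; (3,6):dx=+7,dy=+2->C
  (4,5):dx=+1,dy=-5->D; (4,6):dx=+6,dy=-1->D; (5,6):dx=+5,dy=+4->C
Step 2: C = 8, D = 7, total pairs = 15.
Step 3: tau = (C - D)/(n(n-1)/2) = (8 - 7)/15 = 0.066667.
Step 4: Exact two-sided p-value (enumerate n! = 720 permutations of y under H0): p = 1.000000.
Step 5: alpha = 0.05. fail to reject H0.

tau_b = 0.0667 (C=8, D=7), p = 1.000000, fail to reject H0.


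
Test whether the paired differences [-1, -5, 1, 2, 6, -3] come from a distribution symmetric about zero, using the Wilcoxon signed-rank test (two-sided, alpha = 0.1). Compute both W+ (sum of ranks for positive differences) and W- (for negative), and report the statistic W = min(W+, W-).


Step 1: Drop any zero differences (none here) and take |d_i|.
|d| = [1, 5, 1, 2, 6, 3]
Step 2: Midrank |d_i| (ties get averaged ranks).
ranks: |1|->1.5, |5|->5, |1|->1.5, |2|->3, |6|->6, |3|->4
Step 3: Attach original signs; sum ranks with positive sign and with negative sign.
W+ = 1.5 + 3 + 6 = 10.5
W- = 1.5 + 5 + 4 = 10.5
(Check: W+ + W- = 21 should equal n(n+1)/2 = 21.)
Step 4: Test statistic W = min(W+, W-) = 10.5.
Step 5: Ties in |d|, so use the tie-corrected normal approximation.
        E[W] = n(n+1)/4 = 6*7/4 = 10.5.
        Tie groups: |d|=1 (t=2); sum(t^3 - t) = 6.
        Var[W] = n(n+1)(2n+1)/24 - sum(t^3-t)/48 = 546/24 - 6/48 = 22.625.
        z = (W - E[W]) / sqrt(Var[W]) = (10.5 - 10.5) / 4.7566 = 0.0000.
        Two-sided p = 2*Phi(z) = 1.000000.
Step 6: alpha = 0.1. fail to reject H0.

W+ = 10.5, W- = 10.5, W = min = 10.5, p = 1.000000, fail to reject H0.


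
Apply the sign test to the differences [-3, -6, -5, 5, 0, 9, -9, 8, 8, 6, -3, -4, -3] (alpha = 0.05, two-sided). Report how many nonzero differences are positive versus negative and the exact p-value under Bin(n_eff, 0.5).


Step 1: Discard zero differences. Original n = 13; n_eff = number of nonzero differences = 12.
Nonzero differences (with sign): -3, -6, -5, +5, +9, -9, +8, +8, +6, -3, -4, -3
Step 2: Count signs: positive = 5, negative = 7.
Step 3: Under H0: P(positive) = 0.5, so the number of positives S ~ Bin(12, 0.5).
Step 4: Two-sided exact p-value = sum of Bin(12,0.5) probabilities at or below the observed probability = 0.774414.
Step 5: alpha = 0.05. fail to reject H0.

n_eff = 12, pos = 5, neg = 7, p = 0.774414, fail to reject H0.


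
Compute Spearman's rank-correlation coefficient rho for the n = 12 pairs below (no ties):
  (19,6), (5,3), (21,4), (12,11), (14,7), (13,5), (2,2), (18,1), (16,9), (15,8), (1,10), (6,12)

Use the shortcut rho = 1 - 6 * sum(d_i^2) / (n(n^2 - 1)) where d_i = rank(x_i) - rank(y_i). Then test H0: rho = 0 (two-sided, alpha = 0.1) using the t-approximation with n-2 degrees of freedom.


Step 1: Rank x and y separately (midranks; no ties here).
rank(x): 19->11, 5->3, 21->12, 12->5, 14->7, 13->6, 2->2, 18->10, 16->9, 15->8, 1->1, 6->4
rank(y): 6->6, 3->3, 4->4, 11->11, 7->7, 5->5, 2->2, 1->1, 9->9, 8->8, 10->10, 12->12
Step 2: d_i = R_x(i) - R_y(i); compute d_i^2.
  (11-6)^2=25, (3-3)^2=0, (12-4)^2=64, (5-11)^2=36, (7-7)^2=0, (6-5)^2=1, (2-2)^2=0, (10-1)^2=81, (9-9)^2=0, (8-8)^2=0, (1-10)^2=81, (4-12)^2=64
sum(d^2) = 352.
Step 3: rho = 1 - 6*352 / (12*(12^2 - 1)) = 1 - 2112/1716 = -0.230769.
Step 4: Under H0, t = rho * sqrt((n-2)/(1-rho^2)) = -0.7500 ~ t(10).
Step 5: Two-sided p-value from the t-distribution with 10 df = 0.470532.
Step 6: alpha = 0.1. fail to reject H0.

rho = -0.2308, p = 0.470532, fail to reject H0 at alpha = 0.1.


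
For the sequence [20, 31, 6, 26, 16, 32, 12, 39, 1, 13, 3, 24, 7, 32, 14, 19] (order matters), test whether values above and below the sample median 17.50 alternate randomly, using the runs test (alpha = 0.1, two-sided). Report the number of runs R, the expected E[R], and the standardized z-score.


Step 1: Compute median = 17.50; label A = above, B = below.
Labels in order: AABABABABBBABABA  (n_A = 8, n_B = 8)
Step 2: Count runs R = 13.
Step 3: Under H0 (random ordering), E[R] = 2*n_A*n_B/(n_A+n_B) + 1 = 2*8*8/16 + 1 = 9.0000.
        Var[R] = 2*n_A*n_B*(2*n_A*n_B - n_A - n_B) / ((n_A+n_B)^2 * (n_A+n_B-1)) = 14336/3840 = 3.7333.
        SD[R] = 1.9322.
Step 4: Continuity-corrected z = (R - 0.5 - E[R]) / SD[R] = (13 - 0.5 - 9.0000) / 1.9322 = 1.8114.
Step 5: Two-sided p-value via normal approximation = 2*(1 - Phi(|z|)) = 0.070076.
Step 6: alpha = 0.1. reject H0.

R = 13, z = 1.8114, p = 0.070076, reject H0.


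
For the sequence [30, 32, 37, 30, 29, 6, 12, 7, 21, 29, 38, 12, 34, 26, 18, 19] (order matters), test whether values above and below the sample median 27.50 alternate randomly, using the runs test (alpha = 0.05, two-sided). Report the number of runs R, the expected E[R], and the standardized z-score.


Step 1: Compute median = 27.50; label A = above, B = below.
Labels in order: AAAAABBBBAABABBB  (n_A = 8, n_B = 8)
Step 2: Count runs R = 6.
Step 3: Under H0 (random ordering), E[R] = 2*n_A*n_B/(n_A+n_B) + 1 = 2*8*8/16 + 1 = 9.0000.
        Var[R] = 2*n_A*n_B*(2*n_A*n_B - n_A - n_B) / ((n_A+n_B)^2 * (n_A+n_B-1)) = 14336/3840 = 3.7333.
        SD[R] = 1.9322.
Step 4: Continuity-corrected z = (R + 0.5 - E[R]) / SD[R] = (6 + 0.5 - 9.0000) / 1.9322 = -1.2939.
Step 5: Two-sided p-value via normal approximation = 2*(1 - Phi(|z|)) = 0.195709.
Step 6: alpha = 0.05. fail to reject H0.

R = 6, z = -1.2939, p = 0.195709, fail to reject H0.


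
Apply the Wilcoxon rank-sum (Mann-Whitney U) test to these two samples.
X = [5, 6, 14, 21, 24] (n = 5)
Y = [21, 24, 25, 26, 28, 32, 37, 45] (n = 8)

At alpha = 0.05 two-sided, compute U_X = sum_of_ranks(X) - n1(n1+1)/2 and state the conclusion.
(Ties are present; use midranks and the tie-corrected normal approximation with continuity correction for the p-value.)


Step 1: Combine and sort all 13 observations; assign midranks.
sorted (value, group): (5,X), (6,X), (14,X), (21,X), (21,Y), (24,X), (24,Y), (25,Y), (26,Y), (28,Y), (32,Y), (37,Y), (45,Y)
ranks: 5->1, 6->2, 14->3, 21->4.5, 21->4.5, 24->6.5, 24->6.5, 25->8, 26->9, 28->10, 32->11, 37->12, 45->13
Step 2: Rank sum for X: R1 = 1 + 2 + 3 + 4.5 + 6.5 = 17.
Step 3: U_X = R1 - n1(n1+1)/2 = 17 - 5*6/2 = 17 - 15 = 2.
       U_Y = n1*n2 - U_X = 40 - 2 = 38.
Step 4: Ties are present, so use the tie-corrected normal approximation (with continuity correction) for the p-value.
Step 5: p-value = 0.010205; compare to alpha = 0.05. reject H0.

U_X = 2, p = 0.010205, reject H0 at alpha = 0.05.


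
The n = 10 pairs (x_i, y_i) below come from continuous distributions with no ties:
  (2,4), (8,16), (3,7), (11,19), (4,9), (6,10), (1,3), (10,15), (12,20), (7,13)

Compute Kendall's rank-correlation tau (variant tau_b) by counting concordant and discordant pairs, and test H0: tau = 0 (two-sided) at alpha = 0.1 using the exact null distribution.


Step 1: Enumerate the 45 unordered pairs (i,j) with i<j and classify each by sign(x_j-x_i) * sign(y_j-y_i).
  (1,2):dx=+6,dy=+12->C; (1,3):dx=+1,dy=+3->C; (1,4):dx=+9,dy=+15->C; (1,5):dx=+2,dy=+5->C
  (1,6):dx=+4,dy=+6->C; (1,7):dx=-1,dy=-1->C; (1,8):dx=+8,dy=+11->C; (1,9):dx=+10,dy=+16->C
  (1,10):dx=+5,dy=+9->C; (2,3):dx=-5,dy=-9->C; (2,4):dx=+3,dy=+3->C; (2,5):dx=-4,dy=-7->C
  (2,6):dx=-2,dy=-6->C; (2,7):dx=-7,dy=-13->C; (2,8):dx=+2,dy=-1->D; (2,9):dx=+4,dy=+4->C
  (2,10):dx=-1,dy=-3->C; (3,4):dx=+8,dy=+12->C; (3,5):dx=+1,dy=+2->C; (3,6):dx=+3,dy=+3->C
  (3,7):dx=-2,dy=-4->C; (3,8):dx=+7,dy=+8->C; (3,9):dx=+9,dy=+13->C; (3,10):dx=+4,dy=+6->C
  (4,5):dx=-7,dy=-10->C; (4,6):dx=-5,dy=-9->C; (4,7):dx=-10,dy=-16->C; (4,8):dx=-1,dy=-4->C
  (4,9):dx=+1,dy=+1->C; (4,10):dx=-4,dy=-6->C; (5,6):dx=+2,dy=+1->C; (5,7):dx=-3,dy=-6->C
  (5,8):dx=+6,dy=+6->C; (5,9):dx=+8,dy=+11->C; (5,10):dx=+3,dy=+4->C; (6,7):dx=-5,dy=-7->C
  (6,8):dx=+4,dy=+5->C; (6,9):dx=+6,dy=+10->C; (6,10):dx=+1,dy=+3->C; (7,8):dx=+9,dy=+12->C
  (7,9):dx=+11,dy=+17->C; (7,10):dx=+6,dy=+10->C; (8,9):dx=+2,dy=+5->C; (8,10):dx=-3,dy=-2->C
  (9,10):dx=-5,dy=-7->C
Step 2: C = 44, D = 1, total pairs = 45.
Step 3: tau = (C - D)/(n(n-1)/2) = (44 - 1)/45 = 0.955556.
Step 4: Exact two-sided p-value (enumerate n! = 3628800 permutations of y under H0): p = 0.000006.
Step 5: alpha = 0.1. reject H0.

tau_b = 0.9556 (C=44, D=1), p = 0.000006, reject H0.


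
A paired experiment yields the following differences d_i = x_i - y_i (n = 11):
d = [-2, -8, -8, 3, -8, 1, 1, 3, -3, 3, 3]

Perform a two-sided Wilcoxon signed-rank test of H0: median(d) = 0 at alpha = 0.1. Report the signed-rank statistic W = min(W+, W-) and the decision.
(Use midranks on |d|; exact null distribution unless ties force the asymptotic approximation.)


Step 1: Drop any zero differences (none here) and take |d_i|.
|d| = [2, 8, 8, 3, 8, 1, 1, 3, 3, 3, 3]
Step 2: Midrank |d_i| (ties get averaged ranks).
ranks: |2|->3, |8|->10, |8|->10, |3|->6, |8|->10, |1|->1.5, |1|->1.5, |3|->6, |3|->6, |3|->6, |3|->6
Step 3: Attach original signs; sum ranks with positive sign and with negative sign.
W+ = 6 + 1.5 + 1.5 + 6 + 6 + 6 = 27
W- = 3 + 10 + 10 + 10 + 6 = 39
(Check: W+ + W- = 66 should equal n(n+1)/2 = 66.)
Step 4: Test statistic W = min(W+, W-) = 27.
Step 5: Ties in |d|, so use the tie-corrected normal approximation.
        E[W] = n(n+1)/4 = 11*12/4 = 33.
        Tie groups: |d|=1 (t=2), |d|=3 (t=5), |d|=8 (t=3); sum(t^3 - t) = 150.
        Var[W] = n(n+1)(2n+1)/24 - sum(t^3-t)/48 = 3036/24 - 150/48 = 123.375.
        z = (W - E[W]) / sqrt(Var[W]) = (27 - 33) / 11.1074 = -0.5402.
        Two-sided p = 2*Phi(z) = 0.589074.
Step 6: alpha = 0.1. fail to reject H0.

W+ = 27, W- = 39, W = min = 27, p = 0.589074, fail to reject H0.


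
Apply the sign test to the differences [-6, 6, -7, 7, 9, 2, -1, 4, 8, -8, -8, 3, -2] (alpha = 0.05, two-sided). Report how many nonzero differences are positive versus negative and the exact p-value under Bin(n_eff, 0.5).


Step 1: Discard zero differences. Original n = 13; n_eff = number of nonzero differences = 13.
Nonzero differences (with sign): -6, +6, -7, +7, +9, +2, -1, +4, +8, -8, -8, +3, -2
Step 2: Count signs: positive = 7, negative = 6.
Step 3: Under H0: P(positive) = 0.5, so the number of positives S ~ Bin(13, 0.5).
Step 4: Two-sided exact p-value = sum of Bin(13,0.5) probabilities at or below the observed probability = 1.000000.
Step 5: alpha = 0.05. fail to reject H0.

n_eff = 13, pos = 7, neg = 6, p = 1.000000, fail to reject H0.


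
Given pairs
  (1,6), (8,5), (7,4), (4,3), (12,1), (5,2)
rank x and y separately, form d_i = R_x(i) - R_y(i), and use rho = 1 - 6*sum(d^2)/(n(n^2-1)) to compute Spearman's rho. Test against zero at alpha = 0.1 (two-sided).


Step 1: Rank x and y separately (midranks; no ties here).
rank(x): 1->1, 8->5, 7->4, 4->2, 12->6, 5->3
rank(y): 6->6, 5->5, 4->4, 3->3, 1->1, 2->2
Step 2: d_i = R_x(i) - R_y(i); compute d_i^2.
  (1-6)^2=25, (5-5)^2=0, (4-4)^2=0, (2-3)^2=1, (6-1)^2=25, (3-2)^2=1
sum(d^2) = 52.
Step 3: rho = 1 - 6*52 / (6*(6^2 - 1)) = 1 - 312/210 = -0.485714.
Step 4: Under H0, t = rho * sqrt((n-2)/(1-rho^2)) = -1.1113 ~ t(4).
Step 5: Two-sided p-value from the t-distribution with 4 df = 0.328723.
Step 6: alpha = 0.1. fail to reject H0.

rho = -0.4857, p = 0.328723, fail to reject H0 at alpha = 0.1.


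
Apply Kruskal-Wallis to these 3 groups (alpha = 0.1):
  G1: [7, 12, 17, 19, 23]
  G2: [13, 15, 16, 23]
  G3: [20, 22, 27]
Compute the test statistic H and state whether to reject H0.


Step 1: Combine all N = 12 observations and assign midranks.
sorted (value, group, rank): (7,G1,1), (12,G1,2), (13,G2,3), (15,G2,4), (16,G2,5), (17,G1,6), (19,G1,7), (20,G3,8), (22,G3,9), (23,G1,10.5), (23,G2,10.5), (27,G3,12)
Step 2: Sum ranks within each group.
R_1 = 26.5 (n_1 = 5)
R_2 = 22.5 (n_2 = 4)
R_3 = 29 (n_3 = 3)
Step 3: H = 12/(N(N+1)) * sum(R_i^2/n_i) - 3(N+1)
     = 12/(12*13) * (26.5^2/5 + 22.5^2/4 + 29^2/3) - 3*13
     = 0.076923 * 547.346 - 39
     = 3.103526.
Step 4: Ties present; correction factor C = 1 - 6/(12^3 - 12) = 0.996503. Corrected H = 3.103526 / 0.996503 = 3.114415.
Step 5: Under H0, H ~ chi^2(2); p-value = 0.210724.
Step 6: alpha = 0.1. fail to reject H0.

H = 3.1144, df = 2, p = 0.210724, fail to reject H0.


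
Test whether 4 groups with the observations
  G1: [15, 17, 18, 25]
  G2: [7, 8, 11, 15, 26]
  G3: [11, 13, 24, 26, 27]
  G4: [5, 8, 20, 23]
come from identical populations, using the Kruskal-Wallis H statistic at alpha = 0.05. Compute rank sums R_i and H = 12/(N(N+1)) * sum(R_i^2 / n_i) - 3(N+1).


Step 1: Combine all N = 18 observations and assign midranks.
sorted (value, group, rank): (5,G4,1), (7,G2,2), (8,G2,3.5), (8,G4,3.5), (11,G2,5.5), (11,G3,5.5), (13,G3,7), (15,G1,8.5), (15,G2,8.5), (17,G1,10), (18,G1,11), (20,G4,12), (23,G4,13), (24,G3,14), (25,G1,15), (26,G2,16.5), (26,G3,16.5), (27,G3,18)
Step 2: Sum ranks within each group.
R_1 = 44.5 (n_1 = 4)
R_2 = 36 (n_2 = 5)
R_3 = 61 (n_3 = 5)
R_4 = 29.5 (n_4 = 4)
Step 3: H = 12/(N(N+1)) * sum(R_i^2/n_i) - 3(N+1)
     = 12/(18*19) * (44.5^2/4 + 36^2/5 + 61^2/5 + 29.5^2/4) - 3*19
     = 0.035088 * 1716.03 - 57
     = 3.211404.
Step 4: Ties present; correction factor C = 1 - 24/(18^3 - 18) = 0.995872. Corrected H = 3.211404 / 0.995872 = 3.224715.
Step 5: Under H0, H ~ chi^2(3); p-value = 0.358259.
Step 6: alpha = 0.05. fail to reject H0.

H = 3.2247, df = 3, p = 0.358259, fail to reject H0.


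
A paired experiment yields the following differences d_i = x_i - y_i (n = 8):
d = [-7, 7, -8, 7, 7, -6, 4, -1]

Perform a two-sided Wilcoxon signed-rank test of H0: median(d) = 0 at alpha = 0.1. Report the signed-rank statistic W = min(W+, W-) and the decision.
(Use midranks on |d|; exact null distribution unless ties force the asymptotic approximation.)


Step 1: Drop any zero differences (none here) and take |d_i|.
|d| = [7, 7, 8, 7, 7, 6, 4, 1]
Step 2: Midrank |d_i| (ties get averaged ranks).
ranks: |7|->5.5, |7|->5.5, |8|->8, |7|->5.5, |7|->5.5, |6|->3, |4|->2, |1|->1
Step 3: Attach original signs; sum ranks with positive sign and with negative sign.
W+ = 5.5 + 5.5 + 5.5 + 2 = 18.5
W- = 5.5 + 8 + 3 + 1 = 17.5
(Check: W+ + W- = 36 should equal n(n+1)/2 = 36.)
Step 4: Test statistic W = min(W+, W-) = 17.5.
Step 5: Ties in |d|, so use the tie-corrected normal approximation.
        E[W] = n(n+1)/4 = 8*9/4 = 18.
        Tie groups: |d|=7 (t=4); sum(t^3 - t) = 60.
        Var[W] = n(n+1)(2n+1)/24 - sum(t^3-t)/48 = 1224/24 - 60/48 = 49.75.
        z = (W - E[W]) / sqrt(Var[W]) = (17.5 - 18) / 7.0534 = -0.0709.
        Two-sided p = 2*Phi(z) = 0.943487.
Step 6: alpha = 0.1. fail to reject H0.

W+ = 18.5, W- = 17.5, W = min = 17.5, p = 0.943487, fail to reject H0.


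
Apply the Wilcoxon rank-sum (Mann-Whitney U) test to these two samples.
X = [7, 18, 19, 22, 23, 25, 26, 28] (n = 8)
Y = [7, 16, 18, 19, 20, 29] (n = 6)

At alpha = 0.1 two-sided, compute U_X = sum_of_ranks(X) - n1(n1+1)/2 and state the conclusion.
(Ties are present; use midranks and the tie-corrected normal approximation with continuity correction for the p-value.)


Step 1: Combine and sort all 14 observations; assign midranks.
sorted (value, group): (7,X), (7,Y), (16,Y), (18,X), (18,Y), (19,X), (19,Y), (20,Y), (22,X), (23,X), (25,X), (26,X), (28,X), (29,Y)
ranks: 7->1.5, 7->1.5, 16->3, 18->4.5, 18->4.5, 19->6.5, 19->6.5, 20->8, 22->9, 23->10, 25->11, 26->12, 28->13, 29->14
Step 2: Rank sum for X: R1 = 1.5 + 4.5 + 6.5 + 9 + 10 + 11 + 12 + 13 = 67.5.
Step 3: U_X = R1 - n1(n1+1)/2 = 67.5 - 8*9/2 = 67.5 - 36 = 31.5.
       U_Y = n1*n2 - U_X = 48 - 31.5 = 16.5.
Step 4: Ties are present, so use the tie-corrected normal approximation (with continuity correction) for the p-value.
Step 5: p-value = 0.364571; compare to alpha = 0.1. fail to reject H0.

U_X = 31.5, p = 0.364571, fail to reject H0 at alpha = 0.1.


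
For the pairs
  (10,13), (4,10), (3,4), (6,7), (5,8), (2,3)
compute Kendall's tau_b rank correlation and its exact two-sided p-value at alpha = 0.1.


Step 1: Enumerate the 15 unordered pairs (i,j) with i<j and classify each by sign(x_j-x_i) * sign(y_j-y_i).
  (1,2):dx=-6,dy=-3->C; (1,3):dx=-7,dy=-9->C; (1,4):dx=-4,dy=-6->C; (1,5):dx=-5,dy=-5->C
  (1,6):dx=-8,dy=-10->C; (2,3):dx=-1,dy=-6->C; (2,4):dx=+2,dy=-3->D; (2,5):dx=+1,dy=-2->D
  (2,6):dx=-2,dy=-7->C; (3,4):dx=+3,dy=+3->C; (3,5):dx=+2,dy=+4->C; (3,6):dx=-1,dy=-1->C
  (4,5):dx=-1,dy=+1->D; (4,6):dx=-4,dy=-4->C; (5,6):dx=-3,dy=-5->C
Step 2: C = 12, D = 3, total pairs = 15.
Step 3: tau = (C - D)/(n(n-1)/2) = (12 - 3)/15 = 0.600000.
Step 4: Exact two-sided p-value (enumerate n! = 720 permutations of y under H0): p = 0.136111.
Step 5: alpha = 0.1. fail to reject H0.

tau_b = 0.6000 (C=12, D=3), p = 0.136111, fail to reject H0.


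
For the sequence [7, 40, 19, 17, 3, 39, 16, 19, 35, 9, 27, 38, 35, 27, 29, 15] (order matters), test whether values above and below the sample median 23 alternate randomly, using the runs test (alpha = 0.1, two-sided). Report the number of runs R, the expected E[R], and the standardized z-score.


Step 1: Compute median = 23; label A = above, B = below.
Labels in order: BABBBABBABAAAAAB  (n_A = 8, n_B = 8)
Step 2: Count runs R = 9.
Step 3: Under H0 (random ordering), E[R] = 2*n_A*n_B/(n_A+n_B) + 1 = 2*8*8/16 + 1 = 9.0000.
        Var[R] = 2*n_A*n_B*(2*n_A*n_B - n_A - n_B) / ((n_A+n_B)^2 * (n_A+n_B-1)) = 14336/3840 = 3.7333.
        SD[R] = 1.9322.
Step 4: R = E[R], so z = 0 with no continuity correction.
Step 5: Two-sided p-value via normal approximation = 2*(1 - Phi(|z|)) = 1.000000.
Step 6: alpha = 0.1. fail to reject H0.

R = 9, z = 0.0000, p = 1.000000, fail to reject H0.


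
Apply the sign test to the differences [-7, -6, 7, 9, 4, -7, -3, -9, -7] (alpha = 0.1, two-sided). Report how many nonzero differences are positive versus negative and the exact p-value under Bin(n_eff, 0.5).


Step 1: Discard zero differences. Original n = 9; n_eff = number of nonzero differences = 9.
Nonzero differences (with sign): -7, -6, +7, +9, +4, -7, -3, -9, -7
Step 2: Count signs: positive = 3, negative = 6.
Step 3: Under H0: P(positive) = 0.5, so the number of positives S ~ Bin(9, 0.5).
Step 4: Two-sided exact p-value = sum of Bin(9,0.5) probabilities at or below the observed probability = 0.507812.
Step 5: alpha = 0.1. fail to reject H0.

n_eff = 9, pos = 3, neg = 6, p = 0.507812, fail to reject H0.


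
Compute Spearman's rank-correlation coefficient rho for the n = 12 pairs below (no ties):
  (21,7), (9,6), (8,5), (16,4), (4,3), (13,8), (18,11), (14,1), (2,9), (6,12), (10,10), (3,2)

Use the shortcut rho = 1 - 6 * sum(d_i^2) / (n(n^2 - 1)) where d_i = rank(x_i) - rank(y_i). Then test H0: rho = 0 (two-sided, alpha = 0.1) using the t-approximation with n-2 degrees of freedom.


Step 1: Rank x and y separately (midranks; no ties here).
rank(x): 21->12, 9->6, 8->5, 16->10, 4->3, 13->8, 18->11, 14->9, 2->1, 6->4, 10->7, 3->2
rank(y): 7->7, 6->6, 5->5, 4->4, 3->3, 8->8, 11->11, 1->1, 9->9, 12->12, 10->10, 2->2
Step 2: d_i = R_x(i) - R_y(i); compute d_i^2.
  (12-7)^2=25, (6-6)^2=0, (5-5)^2=0, (10-4)^2=36, (3-3)^2=0, (8-8)^2=0, (11-11)^2=0, (9-1)^2=64, (1-9)^2=64, (4-12)^2=64, (7-10)^2=9, (2-2)^2=0
sum(d^2) = 262.
Step 3: rho = 1 - 6*262 / (12*(12^2 - 1)) = 1 - 1572/1716 = 0.083916.
Step 4: Under H0, t = rho * sqrt((n-2)/(1-rho^2)) = 0.2663 ~ t(10).
Step 5: Two-sided p-value from the t-distribution with 10 df = 0.795415.
Step 6: alpha = 0.1. fail to reject H0.

rho = 0.0839, p = 0.795415, fail to reject H0 at alpha = 0.1.


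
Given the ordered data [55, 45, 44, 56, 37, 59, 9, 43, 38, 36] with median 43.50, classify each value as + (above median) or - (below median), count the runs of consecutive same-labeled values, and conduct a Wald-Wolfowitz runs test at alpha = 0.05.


Step 1: Compute median = 43.50; label A = above, B = below.
Labels in order: AAAABABBBB  (n_A = 5, n_B = 5)
Step 2: Count runs R = 4.
Step 3: Under H0 (random ordering), E[R] = 2*n_A*n_B/(n_A+n_B) + 1 = 2*5*5/10 + 1 = 6.0000.
        Var[R] = 2*n_A*n_B*(2*n_A*n_B - n_A - n_B) / ((n_A+n_B)^2 * (n_A+n_B-1)) = 2000/900 = 2.2222.
        SD[R] = 1.4907.
Step 4: Continuity-corrected z = (R + 0.5 - E[R]) / SD[R] = (4 + 0.5 - 6.0000) / 1.4907 = -1.0062.
Step 5: Two-sided p-value via normal approximation = 2*(1 - Phi(|z|)) = 0.314305.
Step 6: alpha = 0.05. fail to reject H0.

R = 4, z = -1.0062, p = 0.314305, fail to reject H0.


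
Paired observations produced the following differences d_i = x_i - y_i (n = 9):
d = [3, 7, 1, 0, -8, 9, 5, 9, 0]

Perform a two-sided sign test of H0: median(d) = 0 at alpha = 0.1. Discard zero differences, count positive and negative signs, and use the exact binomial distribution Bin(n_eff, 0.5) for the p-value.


Step 1: Discard zero differences. Original n = 9; n_eff = number of nonzero differences = 7.
Nonzero differences (with sign): +3, +7, +1, -8, +9, +5, +9
Step 2: Count signs: positive = 6, negative = 1.
Step 3: Under H0: P(positive) = 0.5, so the number of positives S ~ Bin(7, 0.5).
Step 4: Two-sided exact p-value = sum of Bin(7,0.5) probabilities at or below the observed probability = 0.125000.
Step 5: alpha = 0.1. fail to reject H0.

n_eff = 7, pos = 6, neg = 1, p = 0.125000, fail to reject H0.


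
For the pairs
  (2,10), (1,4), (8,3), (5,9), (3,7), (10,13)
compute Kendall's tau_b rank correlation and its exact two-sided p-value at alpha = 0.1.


Step 1: Enumerate the 15 unordered pairs (i,j) with i<j and classify each by sign(x_j-x_i) * sign(y_j-y_i).
  (1,2):dx=-1,dy=-6->C; (1,3):dx=+6,dy=-7->D; (1,4):dx=+3,dy=-1->D; (1,5):dx=+1,dy=-3->D
  (1,6):dx=+8,dy=+3->C; (2,3):dx=+7,dy=-1->D; (2,4):dx=+4,dy=+5->C; (2,5):dx=+2,dy=+3->C
  (2,6):dx=+9,dy=+9->C; (3,4):dx=-3,dy=+6->D; (3,5):dx=-5,dy=+4->D; (3,6):dx=+2,dy=+10->C
  (4,5):dx=-2,dy=-2->C; (4,6):dx=+5,dy=+4->C; (5,6):dx=+7,dy=+6->C
Step 2: C = 9, D = 6, total pairs = 15.
Step 3: tau = (C - D)/(n(n-1)/2) = (9 - 6)/15 = 0.200000.
Step 4: Exact two-sided p-value (enumerate n! = 720 permutations of y under H0): p = 0.719444.
Step 5: alpha = 0.1. fail to reject H0.

tau_b = 0.2000 (C=9, D=6), p = 0.719444, fail to reject H0.


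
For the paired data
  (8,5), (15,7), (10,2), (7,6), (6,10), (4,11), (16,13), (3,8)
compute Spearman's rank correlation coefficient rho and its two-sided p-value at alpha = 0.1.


Step 1: Rank x and y separately (midranks; no ties here).
rank(x): 8->5, 15->7, 10->6, 7->4, 6->3, 4->2, 16->8, 3->1
rank(y): 5->2, 7->4, 2->1, 6->3, 10->6, 11->7, 13->8, 8->5
Step 2: d_i = R_x(i) - R_y(i); compute d_i^2.
  (5-2)^2=9, (7-4)^2=9, (6-1)^2=25, (4-3)^2=1, (3-6)^2=9, (2-7)^2=25, (8-8)^2=0, (1-5)^2=16
sum(d^2) = 94.
Step 3: rho = 1 - 6*94 / (8*(8^2 - 1)) = 1 - 564/504 = -0.119048.
Step 4: Under H0, t = rho * sqrt((n-2)/(1-rho^2)) = -0.2937 ~ t(6).
Step 5: Two-sided p-value from the t-distribution with 6 df = 0.778886.
Step 6: alpha = 0.1. fail to reject H0.

rho = -0.1190, p = 0.778886, fail to reject H0 at alpha = 0.1.


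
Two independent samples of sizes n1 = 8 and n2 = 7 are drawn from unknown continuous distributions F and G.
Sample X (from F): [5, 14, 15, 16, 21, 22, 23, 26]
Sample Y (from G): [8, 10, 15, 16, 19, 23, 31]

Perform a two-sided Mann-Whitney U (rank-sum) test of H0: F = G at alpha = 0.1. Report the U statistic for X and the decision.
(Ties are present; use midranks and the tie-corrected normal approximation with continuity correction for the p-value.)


Step 1: Combine and sort all 15 observations; assign midranks.
sorted (value, group): (5,X), (8,Y), (10,Y), (14,X), (15,X), (15,Y), (16,X), (16,Y), (19,Y), (21,X), (22,X), (23,X), (23,Y), (26,X), (31,Y)
ranks: 5->1, 8->2, 10->3, 14->4, 15->5.5, 15->5.5, 16->7.5, 16->7.5, 19->9, 21->10, 22->11, 23->12.5, 23->12.5, 26->14, 31->15
Step 2: Rank sum for X: R1 = 1 + 4 + 5.5 + 7.5 + 10 + 11 + 12.5 + 14 = 65.5.
Step 3: U_X = R1 - n1(n1+1)/2 = 65.5 - 8*9/2 = 65.5 - 36 = 29.5.
       U_Y = n1*n2 - U_X = 56 - 29.5 = 26.5.
Step 4: Ties are present, so use the tie-corrected normal approximation (with continuity correction) for the p-value.
Step 5: p-value = 0.907622; compare to alpha = 0.1. fail to reject H0.

U_X = 29.5, p = 0.907622, fail to reject H0 at alpha = 0.1.


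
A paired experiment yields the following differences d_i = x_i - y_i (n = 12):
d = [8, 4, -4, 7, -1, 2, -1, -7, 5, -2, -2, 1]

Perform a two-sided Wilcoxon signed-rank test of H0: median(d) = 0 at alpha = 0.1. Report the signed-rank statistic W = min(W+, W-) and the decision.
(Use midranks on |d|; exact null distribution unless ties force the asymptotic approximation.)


Step 1: Drop any zero differences (none here) and take |d_i|.
|d| = [8, 4, 4, 7, 1, 2, 1, 7, 5, 2, 2, 1]
Step 2: Midrank |d_i| (ties get averaged ranks).
ranks: |8|->12, |4|->7.5, |4|->7.5, |7|->10.5, |1|->2, |2|->5, |1|->2, |7|->10.5, |5|->9, |2|->5, |2|->5, |1|->2
Step 3: Attach original signs; sum ranks with positive sign and with negative sign.
W+ = 12 + 7.5 + 10.5 + 5 + 9 + 2 = 46
W- = 7.5 + 2 + 2 + 10.5 + 5 + 5 = 32
(Check: W+ + W- = 78 should equal n(n+1)/2 = 78.)
Step 4: Test statistic W = min(W+, W-) = 32.
Step 5: Ties in |d|, so use the tie-corrected normal approximation.
        E[W] = n(n+1)/4 = 12*13/4 = 39.
        Tie groups: |d|=1 (t=3), |d|=2 (t=3), |d|=4 (t=2), |d|=7 (t=2); sum(t^3 - t) = 60.
        Var[W] = n(n+1)(2n+1)/24 - sum(t^3-t)/48 = 3900/24 - 60/48 = 161.25.
        z = (W - E[W]) / sqrt(Var[W]) = (32 - 39) / 12.6984 = -0.5512.
        Two-sided p = 2*Phi(z) = 0.581463.
Step 6: alpha = 0.1. fail to reject H0.

W+ = 46, W- = 32, W = min = 32, p = 0.581463, fail to reject H0.


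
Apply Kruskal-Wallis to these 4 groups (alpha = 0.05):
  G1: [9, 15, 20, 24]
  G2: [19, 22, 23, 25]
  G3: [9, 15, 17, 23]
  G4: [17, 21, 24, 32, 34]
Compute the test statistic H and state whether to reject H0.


Step 1: Combine all N = 17 observations and assign midranks.
sorted (value, group, rank): (9,G1,1.5), (9,G3,1.5), (15,G1,3.5), (15,G3,3.5), (17,G3,5.5), (17,G4,5.5), (19,G2,7), (20,G1,8), (21,G4,9), (22,G2,10), (23,G2,11.5), (23,G3,11.5), (24,G1,13.5), (24,G4,13.5), (25,G2,15), (32,G4,16), (34,G4,17)
Step 2: Sum ranks within each group.
R_1 = 26.5 (n_1 = 4)
R_2 = 43.5 (n_2 = 4)
R_3 = 22 (n_3 = 4)
R_4 = 61 (n_4 = 5)
Step 3: H = 12/(N(N+1)) * sum(R_i^2/n_i) - 3(N+1)
     = 12/(17*18) * (26.5^2/4 + 43.5^2/4 + 22^2/4 + 61^2/5) - 3*18
     = 0.039216 * 1513.83 - 54
     = 5.365686.
Step 4: Ties present; correction factor C = 1 - 30/(17^3 - 17) = 0.993873. Corrected H = 5.365686 / 0.993873 = 5.398767.
Step 5: Under H0, H ~ chi^2(3); p-value = 0.144820.
Step 6: alpha = 0.05. fail to reject H0.

H = 5.3988, df = 3, p = 0.144820, fail to reject H0.


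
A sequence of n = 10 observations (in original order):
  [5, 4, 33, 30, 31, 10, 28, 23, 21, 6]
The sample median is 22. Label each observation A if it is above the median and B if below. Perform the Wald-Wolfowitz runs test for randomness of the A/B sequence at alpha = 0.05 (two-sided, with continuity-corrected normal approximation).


Step 1: Compute median = 22; label A = above, B = below.
Labels in order: BBAAABAABB  (n_A = 5, n_B = 5)
Step 2: Count runs R = 5.
Step 3: Under H0 (random ordering), E[R] = 2*n_A*n_B/(n_A+n_B) + 1 = 2*5*5/10 + 1 = 6.0000.
        Var[R] = 2*n_A*n_B*(2*n_A*n_B - n_A - n_B) / ((n_A+n_B)^2 * (n_A+n_B-1)) = 2000/900 = 2.2222.
        SD[R] = 1.4907.
Step 4: Continuity-corrected z = (R + 0.5 - E[R]) / SD[R] = (5 + 0.5 - 6.0000) / 1.4907 = -0.3354.
Step 5: Two-sided p-value via normal approximation = 2*(1 - Phi(|z|)) = 0.737316.
Step 6: alpha = 0.05. fail to reject H0.

R = 5, z = -0.3354, p = 0.737316, fail to reject H0.


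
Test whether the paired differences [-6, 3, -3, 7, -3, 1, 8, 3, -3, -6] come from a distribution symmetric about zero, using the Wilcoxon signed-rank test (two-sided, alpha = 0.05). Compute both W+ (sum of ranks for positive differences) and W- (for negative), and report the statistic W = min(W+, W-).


Step 1: Drop any zero differences (none here) and take |d_i|.
|d| = [6, 3, 3, 7, 3, 1, 8, 3, 3, 6]
Step 2: Midrank |d_i| (ties get averaged ranks).
ranks: |6|->7.5, |3|->4, |3|->4, |7|->9, |3|->4, |1|->1, |8|->10, |3|->4, |3|->4, |6|->7.5
Step 3: Attach original signs; sum ranks with positive sign and with negative sign.
W+ = 4 + 9 + 1 + 10 + 4 = 28
W- = 7.5 + 4 + 4 + 4 + 7.5 = 27
(Check: W+ + W- = 55 should equal n(n+1)/2 = 55.)
Step 4: Test statistic W = min(W+, W-) = 27.
Step 5: Ties in |d|, so use the tie-corrected normal approximation.
        E[W] = n(n+1)/4 = 10*11/4 = 27.5.
        Tie groups: |d|=3 (t=5), |d|=6 (t=2); sum(t^3 - t) = 126.
        Var[W] = n(n+1)(2n+1)/24 - sum(t^3-t)/48 = 2310/24 - 126/48 = 93.625.
        z = (W - E[W]) / sqrt(Var[W]) = (27 - 27.5) / 9.6760 = -0.0517.
        Two-sided p = 2*Phi(z) = 0.958788.
Step 6: alpha = 0.05. fail to reject H0.

W+ = 28, W- = 27, W = min = 27, p = 0.958788, fail to reject H0.


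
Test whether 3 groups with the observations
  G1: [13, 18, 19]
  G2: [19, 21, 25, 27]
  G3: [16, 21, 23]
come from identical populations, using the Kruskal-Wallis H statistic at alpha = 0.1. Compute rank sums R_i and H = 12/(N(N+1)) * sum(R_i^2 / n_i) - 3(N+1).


Step 1: Combine all N = 10 observations and assign midranks.
sorted (value, group, rank): (13,G1,1), (16,G3,2), (18,G1,3), (19,G1,4.5), (19,G2,4.5), (21,G2,6.5), (21,G3,6.5), (23,G3,8), (25,G2,9), (27,G2,10)
Step 2: Sum ranks within each group.
R_1 = 8.5 (n_1 = 3)
R_2 = 30 (n_2 = 4)
R_3 = 16.5 (n_3 = 3)
Step 3: H = 12/(N(N+1)) * sum(R_i^2/n_i) - 3(N+1)
     = 12/(10*11) * (8.5^2/3 + 30^2/4 + 16.5^2/3) - 3*11
     = 0.109091 * 339.833 - 33
     = 4.072727.
Step 4: Ties present; correction factor C = 1 - 12/(10^3 - 10) = 0.987879. Corrected H = 4.072727 / 0.987879 = 4.122699.
Step 5: Under H0, H ~ chi^2(2); p-value = 0.127282.
Step 6: alpha = 0.1. fail to reject H0.

H = 4.1227, df = 2, p = 0.127282, fail to reject H0.


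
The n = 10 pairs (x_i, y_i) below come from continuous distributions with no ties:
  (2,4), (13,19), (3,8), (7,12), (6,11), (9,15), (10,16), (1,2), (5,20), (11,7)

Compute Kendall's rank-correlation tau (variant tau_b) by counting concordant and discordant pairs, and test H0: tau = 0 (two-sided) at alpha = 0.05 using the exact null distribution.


Step 1: Enumerate the 45 unordered pairs (i,j) with i<j and classify each by sign(x_j-x_i) * sign(y_j-y_i).
  (1,2):dx=+11,dy=+15->C; (1,3):dx=+1,dy=+4->C; (1,4):dx=+5,dy=+8->C; (1,5):dx=+4,dy=+7->C
  (1,6):dx=+7,dy=+11->C; (1,7):dx=+8,dy=+12->C; (1,8):dx=-1,dy=-2->C; (1,9):dx=+3,dy=+16->C
  (1,10):dx=+9,dy=+3->C; (2,3):dx=-10,dy=-11->C; (2,4):dx=-6,dy=-7->C; (2,5):dx=-7,dy=-8->C
  (2,6):dx=-4,dy=-4->C; (2,7):dx=-3,dy=-3->C; (2,8):dx=-12,dy=-17->C; (2,9):dx=-8,dy=+1->D
  (2,10):dx=-2,dy=-12->C; (3,4):dx=+4,dy=+4->C; (3,5):dx=+3,dy=+3->C; (3,6):dx=+6,dy=+7->C
  (3,7):dx=+7,dy=+8->C; (3,8):dx=-2,dy=-6->C; (3,9):dx=+2,dy=+12->C; (3,10):dx=+8,dy=-1->D
  (4,5):dx=-1,dy=-1->C; (4,6):dx=+2,dy=+3->C; (4,7):dx=+3,dy=+4->C; (4,8):dx=-6,dy=-10->C
  (4,9):dx=-2,dy=+8->D; (4,10):dx=+4,dy=-5->D; (5,6):dx=+3,dy=+4->C; (5,7):dx=+4,dy=+5->C
  (5,8):dx=-5,dy=-9->C; (5,9):dx=-1,dy=+9->D; (5,10):dx=+5,dy=-4->D; (6,7):dx=+1,dy=+1->C
  (6,8):dx=-8,dy=-13->C; (6,9):dx=-4,dy=+5->D; (6,10):dx=+2,dy=-8->D; (7,8):dx=-9,dy=-14->C
  (7,9):dx=-5,dy=+4->D; (7,10):dx=+1,dy=-9->D; (8,9):dx=+4,dy=+18->C; (8,10):dx=+10,dy=+5->C
  (9,10):dx=+6,dy=-13->D
Step 2: C = 34, D = 11, total pairs = 45.
Step 3: tau = (C - D)/(n(n-1)/2) = (34 - 11)/45 = 0.511111.
Step 4: Exact two-sided p-value (enumerate n! = 3628800 permutations of y under H0): p = 0.046623.
Step 5: alpha = 0.05. reject H0.

tau_b = 0.5111 (C=34, D=11), p = 0.046623, reject H0.


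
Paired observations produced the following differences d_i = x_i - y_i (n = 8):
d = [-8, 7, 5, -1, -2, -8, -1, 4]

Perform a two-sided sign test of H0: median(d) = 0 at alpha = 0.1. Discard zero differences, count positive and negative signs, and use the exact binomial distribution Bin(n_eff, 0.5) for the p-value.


Step 1: Discard zero differences. Original n = 8; n_eff = number of nonzero differences = 8.
Nonzero differences (with sign): -8, +7, +5, -1, -2, -8, -1, +4
Step 2: Count signs: positive = 3, negative = 5.
Step 3: Under H0: P(positive) = 0.5, so the number of positives S ~ Bin(8, 0.5).
Step 4: Two-sided exact p-value = sum of Bin(8,0.5) probabilities at or below the observed probability = 0.726562.
Step 5: alpha = 0.1. fail to reject H0.

n_eff = 8, pos = 3, neg = 5, p = 0.726562, fail to reject H0.


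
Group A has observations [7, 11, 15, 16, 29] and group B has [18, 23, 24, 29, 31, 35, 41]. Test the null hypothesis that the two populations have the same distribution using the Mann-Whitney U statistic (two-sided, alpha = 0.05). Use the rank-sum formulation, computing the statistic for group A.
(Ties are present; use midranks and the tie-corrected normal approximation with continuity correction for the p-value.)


Step 1: Combine and sort all 12 observations; assign midranks.
sorted (value, group): (7,X), (11,X), (15,X), (16,X), (18,Y), (23,Y), (24,Y), (29,X), (29,Y), (31,Y), (35,Y), (41,Y)
ranks: 7->1, 11->2, 15->3, 16->4, 18->5, 23->6, 24->7, 29->8.5, 29->8.5, 31->10, 35->11, 41->12
Step 2: Rank sum for X: R1 = 1 + 2 + 3 + 4 + 8.5 = 18.5.
Step 3: U_X = R1 - n1(n1+1)/2 = 18.5 - 5*6/2 = 18.5 - 15 = 3.5.
       U_Y = n1*n2 - U_X = 35 - 3.5 = 31.5.
Step 4: Ties are present, so use the tie-corrected normal approximation (with continuity correction) for the p-value.
Step 5: p-value = 0.028075; compare to alpha = 0.05. reject H0.

U_X = 3.5, p = 0.028075, reject H0 at alpha = 0.05.


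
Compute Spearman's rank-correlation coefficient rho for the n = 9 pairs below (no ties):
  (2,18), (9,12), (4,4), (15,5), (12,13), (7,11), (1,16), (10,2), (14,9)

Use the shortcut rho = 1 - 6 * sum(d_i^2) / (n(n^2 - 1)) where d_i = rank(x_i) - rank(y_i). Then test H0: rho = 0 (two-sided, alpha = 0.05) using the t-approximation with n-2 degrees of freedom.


Step 1: Rank x and y separately (midranks; no ties here).
rank(x): 2->2, 9->5, 4->3, 15->9, 12->7, 7->4, 1->1, 10->6, 14->8
rank(y): 18->9, 12->6, 4->2, 5->3, 13->7, 11->5, 16->8, 2->1, 9->4
Step 2: d_i = R_x(i) - R_y(i); compute d_i^2.
  (2-9)^2=49, (5-6)^2=1, (3-2)^2=1, (9-3)^2=36, (7-7)^2=0, (4-5)^2=1, (1-8)^2=49, (6-1)^2=25, (8-4)^2=16
sum(d^2) = 178.
Step 3: rho = 1 - 6*178 / (9*(9^2 - 1)) = 1 - 1068/720 = -0.483333.
Step 4: Under H0, t = rho * sqrt((n-2)/(1-rho^2)) = -1.4607 ~ t(7).
Step 5: Two-sided p-value from the t-distribution with 7 df = 0.187470.
Step 6: alpha = 0.05. fail to reject H0.

rho = -0.4833, p = 0.187470, fail to reject H0 at alpha = 0.05.


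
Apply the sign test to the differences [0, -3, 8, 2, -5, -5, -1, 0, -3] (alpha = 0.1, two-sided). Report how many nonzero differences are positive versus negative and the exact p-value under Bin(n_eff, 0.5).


Step 1: Discard zero differences. Original n = 9; n_eff = number of nonzero differences = 7.
Nonzero differences (with sign): -3, +8, +2, -5, -5, -1, -3
Step 2: Count signs: positive = 2, negative = 5.
Step 3: Under H0: P(positive) = 0.5, so the number of positives S ~ Bin(7, 0.5).
Step 4: Two-sided exact p-value = sum of Bin(7,0.5) probabilities at or below the observed probability = 0.453125.
Step 5: alpha = 0.1. fail to reject H0.

n_eff = 7, pos = 2, neg = 5, p = 0.453125, fail to reject H0.
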